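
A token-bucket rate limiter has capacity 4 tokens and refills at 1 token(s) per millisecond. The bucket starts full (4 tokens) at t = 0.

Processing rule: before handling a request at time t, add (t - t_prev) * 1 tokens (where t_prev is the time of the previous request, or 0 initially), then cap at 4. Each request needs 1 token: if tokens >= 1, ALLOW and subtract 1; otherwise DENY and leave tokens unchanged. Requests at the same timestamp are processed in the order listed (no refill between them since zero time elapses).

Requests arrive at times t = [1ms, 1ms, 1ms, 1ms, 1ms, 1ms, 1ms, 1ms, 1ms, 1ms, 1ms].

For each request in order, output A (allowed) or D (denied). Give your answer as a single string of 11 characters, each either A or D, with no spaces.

Answer: AAAADDDDDDD

Derivation:
Simulating step by step:
  req#1 t=1ms: ALLOW
  req#2 t=1ms: ALLOW
  req#3 t=1ms: ALLOW
  req#4 t=1ms: ALLOW
  req#5 t=1ms: DENY
  req#6 t=1ms: DENY
  req#7 t=1ms: DENY
  req#8 t=1ms: DENY
  req#9 t=1ms: DENY
  req#10 t=1ms: DENY
  req#11 t=1ms: DENY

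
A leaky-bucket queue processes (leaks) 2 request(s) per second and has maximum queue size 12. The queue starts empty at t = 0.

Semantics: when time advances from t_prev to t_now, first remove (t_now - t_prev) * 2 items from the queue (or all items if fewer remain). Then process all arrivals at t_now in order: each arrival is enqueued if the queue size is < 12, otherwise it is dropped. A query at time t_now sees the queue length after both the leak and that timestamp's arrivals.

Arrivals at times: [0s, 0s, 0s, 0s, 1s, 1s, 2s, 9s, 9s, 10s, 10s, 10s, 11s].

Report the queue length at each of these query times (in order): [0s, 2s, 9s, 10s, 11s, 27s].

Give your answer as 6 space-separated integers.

Answer: 4 3 2 3 2 0

Derivation:
Queue lengths at query times:
  query t=0s: backlog = 4
  query t=2s: backlog = 3
  query t=9s: backlog = 2
  query t=10s: backlog = 3
  query t=11s: backlog = 2
  query t=27s: backlog = 0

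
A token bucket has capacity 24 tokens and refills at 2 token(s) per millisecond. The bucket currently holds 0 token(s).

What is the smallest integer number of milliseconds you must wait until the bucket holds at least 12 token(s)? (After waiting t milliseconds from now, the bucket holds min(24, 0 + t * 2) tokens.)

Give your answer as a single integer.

Need 0 + t * 2 >= 12, so t >= 12/2.
Smallest integer t = ceil(12/2) = 6.

Answer: 6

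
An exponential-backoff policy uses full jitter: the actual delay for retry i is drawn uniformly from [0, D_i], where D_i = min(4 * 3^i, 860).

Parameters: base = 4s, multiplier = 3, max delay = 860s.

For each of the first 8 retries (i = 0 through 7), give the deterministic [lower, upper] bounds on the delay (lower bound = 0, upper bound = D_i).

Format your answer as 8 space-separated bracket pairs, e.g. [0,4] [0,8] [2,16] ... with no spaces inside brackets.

Computing bounds per retry:
  i=0: D_i=min(4*3^0,860)=4, bounds=[0,4]
  i=1: D_i=min(4*3^1,860)=12, bounds=[0,12]
  i=2: D_i=min(4*3^2,860)=36, bounds=[0,36]
  i=3: D_i=min(4*3^3,860)=108, bounds=[0,108]
  i=4: D_i=min(4*3^4,860)=324, bounds=[0,324]
  i=5: D_i=min(4*3^5,860)=860, bounds=[0,860]
  i=6: D_i=min(4*3^6,860)=860, bounds=[0,860]
  i=7: D_i=min(4*3^7,860)=860, bounds=[0,860]

Answer: [0,4] [0,12] [0,36] [0,108] [0,324] [0,860] [0,860] [0,860]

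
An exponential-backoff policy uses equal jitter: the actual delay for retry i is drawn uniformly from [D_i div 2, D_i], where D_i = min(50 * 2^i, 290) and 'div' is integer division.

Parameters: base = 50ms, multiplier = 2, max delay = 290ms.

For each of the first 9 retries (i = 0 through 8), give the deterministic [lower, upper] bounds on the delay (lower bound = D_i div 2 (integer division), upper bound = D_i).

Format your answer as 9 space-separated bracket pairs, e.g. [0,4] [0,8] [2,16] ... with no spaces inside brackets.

Answer: [25,50] [50,100] [100,200] [145,290] [145,290] [145,290] [145,290] [145,290] [145,290]

Derivation:
Computing bounds per retry:
  i=0: D_i=min(50*2^0,290)=50, bounds=[25,50]
  i=1: D_i=min(50*2^1,290)=100, bounds=[50,100]
  i=2: D_i=min(50*2^2,290)=200, bounds=[100,200]
  i=3: D_i=min(50*2^3,290)=290, bounds=[145,290]
  i=4: D_i=min(50*2^4,290)=290, bounds=[145,290]
  i=5: D_i=min(50*2^5,290)=290, bounds=[145,290]
  i=6: D_i=min(50*2^6,290)=290, bounds=[145,290]
  i=7: D_i=min(50*2^7,290)=290, bounds=[145,290]
  i=8: D_i=min(50*2^8,290)=290, bounds=[145,290]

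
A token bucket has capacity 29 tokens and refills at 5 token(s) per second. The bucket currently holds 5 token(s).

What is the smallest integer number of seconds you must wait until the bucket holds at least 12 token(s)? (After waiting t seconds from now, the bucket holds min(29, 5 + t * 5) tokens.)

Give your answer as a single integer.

Need 5 + t * 5 >= 12, so t >= 7/5.
Smallest integer t = ceil(7/5) = 2.

Answer: 2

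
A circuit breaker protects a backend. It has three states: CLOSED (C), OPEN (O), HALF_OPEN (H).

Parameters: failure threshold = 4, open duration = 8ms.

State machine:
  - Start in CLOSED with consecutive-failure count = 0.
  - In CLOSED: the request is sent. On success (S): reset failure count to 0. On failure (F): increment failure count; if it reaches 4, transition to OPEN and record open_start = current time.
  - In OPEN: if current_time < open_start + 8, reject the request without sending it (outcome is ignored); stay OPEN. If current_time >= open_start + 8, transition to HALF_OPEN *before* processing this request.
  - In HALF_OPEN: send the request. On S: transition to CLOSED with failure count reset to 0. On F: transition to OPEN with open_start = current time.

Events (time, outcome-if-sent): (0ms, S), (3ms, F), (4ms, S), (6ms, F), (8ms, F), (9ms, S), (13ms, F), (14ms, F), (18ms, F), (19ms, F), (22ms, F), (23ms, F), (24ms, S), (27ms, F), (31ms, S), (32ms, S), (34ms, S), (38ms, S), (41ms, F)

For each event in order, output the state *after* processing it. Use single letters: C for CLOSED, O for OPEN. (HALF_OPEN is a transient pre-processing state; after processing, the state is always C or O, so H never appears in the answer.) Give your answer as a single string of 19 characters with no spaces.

Answer: CCCCCCCCCOOOOOOOOCC

Derivation:
State after each event:
  event#1 t=0ms outcome=S: state=CLOSED
  event#2 t=3ms outcome=F: state=CLOSED
  event#3 t=4ms outcome=S: state=CLOSED
  event#4 t=6ms outcome=F: state=CLOSED
  event#5 t=8ms outcome=F: state=CLOSED
  event#6 t=9ms outcome=S: state=CLOSED
  event#7 t=13ms outcome=F: state=CLOSED
  event#8 t=14ms outcome=F: state=CLOSED
  event#9 t=18ms outcome=F: state=CLOSED
  event#10 t=19ms outcome=F: state=OPEN
  event#11 t=22ms outcome=F: state=OPEN
  event#12 t=23ms outcome=F: state=OPEN
  event#13 t=24ms outcome=S: state=OPEN
  event#14 t=27ms outcome=F: state=OPEN
  event#15 t=31ms outcome=S: state=OPEN
  event#16 t=32ms outcome=S: state=OPEN
  event#17 t=34ms outcome=S: state=OPEN
  event#18 t=38ms outcome=S: state=CLOSED
  event#19 t=41ms outcome=F: state=CLOSED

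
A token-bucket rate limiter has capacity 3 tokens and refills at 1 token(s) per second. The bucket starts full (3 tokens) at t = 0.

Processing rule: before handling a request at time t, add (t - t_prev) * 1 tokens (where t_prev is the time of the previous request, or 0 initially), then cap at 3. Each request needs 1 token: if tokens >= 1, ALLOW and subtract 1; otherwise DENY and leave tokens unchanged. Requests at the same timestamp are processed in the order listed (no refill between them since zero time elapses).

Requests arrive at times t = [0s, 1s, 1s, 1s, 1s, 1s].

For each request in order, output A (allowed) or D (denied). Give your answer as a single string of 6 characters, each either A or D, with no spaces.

Simulating step by step:
  req#1 t=0s: ALLOW
  req#2 t=1s: ALLOW
  req#3 t=1s: ALLOW
  req#4 t=1s: ALLOW
  req#5 t=1s: DENY
  req#6 t=1s: DENY

Answer: AAAADD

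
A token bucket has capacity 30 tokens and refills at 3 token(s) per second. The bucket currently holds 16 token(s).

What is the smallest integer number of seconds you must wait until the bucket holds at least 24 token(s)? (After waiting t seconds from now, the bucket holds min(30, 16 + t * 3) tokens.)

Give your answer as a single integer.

Answer: 3

Derivation:
Need 16 + t * 3 >= 24, so t >= 8/3.
Smallest integer t = ceil(8/3) = 3.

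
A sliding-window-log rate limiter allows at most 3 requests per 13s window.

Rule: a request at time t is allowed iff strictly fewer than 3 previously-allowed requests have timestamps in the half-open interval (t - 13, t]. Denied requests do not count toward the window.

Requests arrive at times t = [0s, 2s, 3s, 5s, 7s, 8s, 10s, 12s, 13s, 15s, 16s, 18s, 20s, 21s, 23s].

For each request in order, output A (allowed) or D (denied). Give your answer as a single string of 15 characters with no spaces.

Answer: AAADDDDDAAADDDD

Derivation:
Tracking allowed requests in the window:
  req#1 t=0s: ALLOW
  req#2 t=2s: ALLOW
  req#3 t=3s: ALLOW
  req#4 t=5s: DENY
  req#5 t=7s: DENY
  req#6 t=8s: DENY
  req#7 t=10s: DENY
  req#8 t=12s: DENY
  req#9 t=13s: ALLOW
  req#10 t=15s: ALLOW
  req#11 t=16s: ALLOW
  req#12 t=18s: DENY
  req#13 t=20s: DENY
  req#14 t=21s: DENY
  req#15 t=23s: DENY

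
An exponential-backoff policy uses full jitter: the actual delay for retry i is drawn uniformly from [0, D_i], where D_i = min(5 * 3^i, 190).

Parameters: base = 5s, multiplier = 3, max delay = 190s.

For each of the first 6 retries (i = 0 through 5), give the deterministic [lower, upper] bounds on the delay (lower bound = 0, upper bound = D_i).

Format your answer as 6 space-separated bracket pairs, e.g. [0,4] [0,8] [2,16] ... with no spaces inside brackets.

Answer: [0,5] [0,15] [0,45] [0,135] [0,190] [0,190]

Derivation:
Computing bounds per retry:
  i=0: D_i=min(5*3^0,190)=5, bounds=[0,5]
  i=1: D_i=min(5*3^1,190)=15, bounds=[0,15]
  i=2: D_i=min(5*3^2,190)=45, bounds=[0,45]
  i=3: D_i=min(5*3^3,190)=135, bounds=[0,135]
  i=4: D_i=min(5*3^4,190)=190, bounds=[0,190]
  i=5: D_i=min(5*3^5,190)=190, bounds=[0,190]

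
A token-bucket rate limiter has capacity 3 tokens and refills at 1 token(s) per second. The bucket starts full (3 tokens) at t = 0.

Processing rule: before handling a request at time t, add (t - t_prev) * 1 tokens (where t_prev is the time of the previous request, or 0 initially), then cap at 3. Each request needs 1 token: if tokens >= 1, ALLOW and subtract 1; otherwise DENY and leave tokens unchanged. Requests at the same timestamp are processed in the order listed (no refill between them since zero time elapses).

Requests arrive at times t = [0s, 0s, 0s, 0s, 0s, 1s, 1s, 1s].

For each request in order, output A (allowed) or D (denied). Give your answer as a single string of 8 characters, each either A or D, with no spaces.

Answer: AAADDADD

Derivation:
Simulating step by step:
  req#1 t=0s: ALLOW
  req#2 t=0s: ALLOW
  req#3 t=0s: ALLOW
  req#4 t=0s: DENY
  req#5 t=0s: DENY
  req#6 t=1s: ALLOW
  req#7 t=1s: DENY
  req#8 t=1s: DENY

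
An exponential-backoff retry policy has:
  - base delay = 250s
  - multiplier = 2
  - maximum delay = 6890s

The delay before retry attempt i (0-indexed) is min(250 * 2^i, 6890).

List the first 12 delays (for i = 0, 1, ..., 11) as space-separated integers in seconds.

Computing each delay:
  i=0: min(250*2^0, 6890) = 250
  i=1: min(250*2^1, 6890) = 500
  i=2: min(250*2^2, 6890) = 1000
  i=3: min(250*2^3, 6890) = 2000
  i=4: min(250*2^4, 6890) = 4000
  i=5: min(250*2^5, 6890) = 6890
  i=6: min(250*2^6, 6890) = 6890
  i=7: min(250*2^7, 6890) = 6890
  i=8: min(250*2^8, 6890) = 6890
  i=9: min(250*2^9, 6890) = 6890
  i=10: min(250*2^10, 6890) = 6890
  i=11: min(250*2^11, 6890) = 6890

Answer: 250 500 1000 2000 4000 6890 6890 6890 6890 6890 6890 6890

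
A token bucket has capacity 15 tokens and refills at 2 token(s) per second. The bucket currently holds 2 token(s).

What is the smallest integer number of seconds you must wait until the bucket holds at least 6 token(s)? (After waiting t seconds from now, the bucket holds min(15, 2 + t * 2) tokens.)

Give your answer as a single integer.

Answer: 2

Derivation:
Need 2 + t * 2 >= 6, so t >= 4/2.
Smallest integer t = ceil(4/2) = 2.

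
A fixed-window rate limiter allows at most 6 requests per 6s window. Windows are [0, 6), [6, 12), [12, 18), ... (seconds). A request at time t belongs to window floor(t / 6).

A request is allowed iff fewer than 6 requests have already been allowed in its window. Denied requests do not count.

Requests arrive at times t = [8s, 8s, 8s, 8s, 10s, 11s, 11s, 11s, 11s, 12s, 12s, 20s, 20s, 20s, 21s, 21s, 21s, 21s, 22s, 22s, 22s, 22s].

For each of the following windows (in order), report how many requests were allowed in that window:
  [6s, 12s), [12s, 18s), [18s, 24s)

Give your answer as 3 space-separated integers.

Answer: 6 2 6

Derivation:
Processing requests:
  req#1 t=8s (window 1): ALLOW
  req#2 t=8s (window 1): ALLOW
  req#3 t=8s (window 1): ALLOW
  req#4 t=8s (window 1): ALLOW
  req#5 t=10s (window 1): ALLOW
  req#6 t=11s (window 1): ALLOW
  req#7 t=11s (window 1): DENY
  req#8 t=11s (window 1): DENY
  req#9 t=11s (window 1): DENY
  req#10 t=12s (window 2): ALLOW
  req#11 t=12s (window 2): ALLOW
  req#12 t=20s (window 3): ALLOW
  req#13 t=20s (window 3): ALLOW
  req#14 t=20s (window 3): ALLOW
  req#15 t=21s (window 3): ALLOW
  req#16 t=21s (window 3): ALLOW
  req#17 t=21s (window 3): ALLOW
  req#18 t=21s (window 3): DENY
  req#19 t=22s (window 3): DENY
  req#20 t=22s (window 3): DENY
  req#21 t=22s (window 3): DENY
  req#22 t=22s (window 3): DENY

Allowed counts by window: 6 2 6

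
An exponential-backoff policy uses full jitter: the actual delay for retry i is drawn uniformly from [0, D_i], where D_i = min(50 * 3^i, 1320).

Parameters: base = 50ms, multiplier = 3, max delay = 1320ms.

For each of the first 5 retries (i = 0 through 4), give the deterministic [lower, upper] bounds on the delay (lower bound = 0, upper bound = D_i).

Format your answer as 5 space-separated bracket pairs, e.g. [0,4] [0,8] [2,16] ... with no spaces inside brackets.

Computing bounds per retry:
  i=0: D_i=min(50*3^0,1320)=50, bounds=[0,50]
  i=1: D_i=min(50*3^1,1320)=150, bounds=[0,150]
  i=2: D_i=min(50*3^2,1320)=450, bounds=[0,450]
  i=3: D_i=min(50*3^3,1320)=1320, bounds=[0,1320]
  i=4: D_i=min(50*3^4,1320)=1320, bounds=[0,1320]

Answer: [0,50] [0,150] [0,450] [0,1320] [0,1320]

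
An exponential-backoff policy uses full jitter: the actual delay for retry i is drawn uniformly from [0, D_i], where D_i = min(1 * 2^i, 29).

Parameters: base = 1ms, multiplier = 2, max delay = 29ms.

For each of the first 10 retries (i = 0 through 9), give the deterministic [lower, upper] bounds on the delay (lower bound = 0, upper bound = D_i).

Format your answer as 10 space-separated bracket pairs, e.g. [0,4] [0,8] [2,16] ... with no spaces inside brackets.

Computing bounds per retry:
  i=0: D_i=min(1*2^0,29)=1, bounds=[0,1]
  i=1: D_i=min(1*2^1,29)=2, bounds=[0,2]
  i=2: D_i=min(1*2^2,29)=4, bounds=[0,4]
  i=3: D_i=min(1*2^3,29)=8, bounds=[0,8]
  i=4: D_i=min(1*2^4,29)=16, bounds=[0,16]
  i=5: D_i=min(1*2^5,29)=29, bounds=[0,29]
  i=6: D_i=min(1*2^6,29)=29, bounds=[0,29]
  i=7: D_i=min(1*2^7,29)=29, bounds=[0,29]
  i=8: D_i=min(1*2^8,29)=29, bounds=[0,29]
  i=9: D_i=min(1*2^9,29)=29, bounds=[0,29]

Answer: [0,1] [0,2] [0,4] [0,8] [0,16] [0,29] [0,29] [0,29] [0,29] [0,29]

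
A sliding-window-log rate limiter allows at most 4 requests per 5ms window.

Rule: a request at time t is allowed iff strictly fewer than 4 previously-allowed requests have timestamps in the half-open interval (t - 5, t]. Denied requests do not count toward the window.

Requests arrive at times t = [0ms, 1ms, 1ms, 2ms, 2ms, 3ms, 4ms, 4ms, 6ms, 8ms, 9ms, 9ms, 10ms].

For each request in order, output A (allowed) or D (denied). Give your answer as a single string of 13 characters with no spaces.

Answer: AAAADDDDAAAAD

Derivation:
Tracking allowed requests in the window:
  req#1 t=0ms: ALLOW
  req#2 t=1ms: ALLOW
  req#3 t=1ms: ALLOW
  req#4 t=2ms: ALLOW
  req#5 t=2ms: DENY
  req#6 t=3ms: DENY
  req#7 t=4ms: DENY
  req#8 t=4ms: DENY
  req#9 t=6ms: ALLOW
  req#10 t=8ms: ALLOW
  req#11 t=9ms: ALLOW
  req#12 t=9ms: ALLOW
  req#13 t=10ms: DENY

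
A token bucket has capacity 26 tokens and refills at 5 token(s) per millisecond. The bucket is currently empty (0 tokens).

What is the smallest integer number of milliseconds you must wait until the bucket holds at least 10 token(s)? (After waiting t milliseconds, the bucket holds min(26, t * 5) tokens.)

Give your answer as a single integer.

Answer: 2

Derivation:
Need t * 5 >= 10, so t >= 10/5.
Smallest integer t = ceil(10/5) = 2.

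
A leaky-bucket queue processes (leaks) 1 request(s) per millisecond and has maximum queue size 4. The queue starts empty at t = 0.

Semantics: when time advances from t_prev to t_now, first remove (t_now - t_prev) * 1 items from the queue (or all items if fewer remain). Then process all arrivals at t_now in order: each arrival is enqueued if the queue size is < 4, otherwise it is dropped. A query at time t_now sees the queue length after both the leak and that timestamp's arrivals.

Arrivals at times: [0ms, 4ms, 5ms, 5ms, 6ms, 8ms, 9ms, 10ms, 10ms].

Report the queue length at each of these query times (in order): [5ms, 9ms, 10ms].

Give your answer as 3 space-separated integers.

Answer: 2 1 2

Derivation:
Queue lengths at query times:
  query t=5ms: backlog = 2
  query t=9ms: backlog = 1
  query t=10ms: backlog = 2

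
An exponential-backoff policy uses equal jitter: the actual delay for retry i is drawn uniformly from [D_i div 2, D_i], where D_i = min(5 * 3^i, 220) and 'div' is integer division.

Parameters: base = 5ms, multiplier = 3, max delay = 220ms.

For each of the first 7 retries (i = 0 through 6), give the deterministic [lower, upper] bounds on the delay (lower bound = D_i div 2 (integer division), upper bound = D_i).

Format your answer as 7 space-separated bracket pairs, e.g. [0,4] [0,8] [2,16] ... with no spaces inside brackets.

Computing bounds per retry:
  i=0: D_i=min(5*3^0,220)=5, bounds=[2,5]
  i=1: D_i=min(5*3^1,220)=15, bounds=[7,15]
  i=2: D_i=min(5*3^2,220)=45, bounds=[22,45]
  i=3: D_i=min(5*3^3,220)=135, bounds=[67,135]
  i=4: D_i=min(5*3^4,220)=220, bounds=[110,220]
  i=5: D_i=min(5*3^5,220)=220, bounds=[110,220]
  i=6: D_i=min(5*3^6,220)=220, bounds=[110,220]

Answer: [2,5] [7,15] [22,45] [67,135] [110,220] [110,220] [110,220]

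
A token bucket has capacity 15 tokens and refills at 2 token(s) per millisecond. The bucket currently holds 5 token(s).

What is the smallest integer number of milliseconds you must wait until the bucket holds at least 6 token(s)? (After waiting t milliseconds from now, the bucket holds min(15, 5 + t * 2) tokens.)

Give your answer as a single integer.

Answer: 1

Derivation:
Need 5 + t * 2 >= 6, so t >= 1/2.
Smallest integer t = ceil(1/2) = 1.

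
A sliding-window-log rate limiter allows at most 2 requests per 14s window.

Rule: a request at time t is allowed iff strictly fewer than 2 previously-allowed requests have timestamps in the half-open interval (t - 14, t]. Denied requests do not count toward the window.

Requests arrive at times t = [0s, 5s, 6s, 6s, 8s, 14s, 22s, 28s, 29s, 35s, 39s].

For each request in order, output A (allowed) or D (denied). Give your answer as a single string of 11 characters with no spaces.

Tracking allowed requests in the window:
  req#1 t=0s: ALLOW
  req#2 t=5s: ALLOW
  req#3 t=6s: DENY
  req#4 t=6s: DENY
  req#5 t=8s: DENY
  req#6 t=14s: ALLOW
  req#7 t=22s: ALLOW
  req#8 t=28s: ALLOW
  req#9 t=29s: DENY
  req#10 t=35s: DENY
  req#11 t=39s: ALLOW

Answer: AADDDAAADDA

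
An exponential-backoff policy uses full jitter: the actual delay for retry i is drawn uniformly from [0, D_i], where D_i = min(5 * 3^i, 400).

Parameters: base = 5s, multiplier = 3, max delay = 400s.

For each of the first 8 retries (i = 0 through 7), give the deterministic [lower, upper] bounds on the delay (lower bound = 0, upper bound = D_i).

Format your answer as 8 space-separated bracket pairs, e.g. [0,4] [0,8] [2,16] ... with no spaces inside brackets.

Answer: [0,5] [0,15] [0,45] [0,135] [0,400] [0,400] [0,400] [0,400]

Derivation:
Computing bounds per retry:
  i=0: D_i=min(5*3^0,400)=5, bounds=[0,5]
  i=1: D_i=min(5*3^1,400)=15, bounds=[0,15]
  i=2: D_i=min(5*3^2,400)=45, bounds=[0,45]
  i=3: D_i=min(5*3^3,400)=135, bounds=[0,135]
  i=4: D_i=min(5*3^4,400)=400, bounds=[0,400]
  i=5: D_i=min(5*3^5,400)=400, bounds=[0,400]
  i=6: D_i=min(5*3^6,400)=400, bounds=[0,400]
  i=7: D_i=min(5*3^7,400)=400, bounds=[0,400]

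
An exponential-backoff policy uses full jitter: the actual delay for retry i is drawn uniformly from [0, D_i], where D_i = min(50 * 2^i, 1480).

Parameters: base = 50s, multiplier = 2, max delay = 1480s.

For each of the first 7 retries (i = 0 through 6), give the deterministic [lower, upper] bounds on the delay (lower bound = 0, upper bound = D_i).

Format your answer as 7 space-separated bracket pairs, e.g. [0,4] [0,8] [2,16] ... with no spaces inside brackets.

Answer: [0,50] [0,100] [0,200] [0,400] [0,800] [0,1480] [0,1480]

Derivation:
Computing bounds per retry:
  i=0: D_i=min(50*2^0,1480)=50, bounds=[0,50]
  i=1: D_i=min(50*2^1,1480)=100, bounds=[0,100]
  i=2: D_i=min(50*2^2,1480)=200, bounds=[0,200]
  i=3: D_i=min(50*2^3,1480)=400, bounds=[0,400]
  i=4: D_i=min(50*2^4,1480)=800, bounds=[0,800]
  i=5: D_i=min(50*2^5,1480)=1480, bounds=[0,1480]
  i=6: D_i=min(50*2^6,1480)=1480, bounds=[0,1480]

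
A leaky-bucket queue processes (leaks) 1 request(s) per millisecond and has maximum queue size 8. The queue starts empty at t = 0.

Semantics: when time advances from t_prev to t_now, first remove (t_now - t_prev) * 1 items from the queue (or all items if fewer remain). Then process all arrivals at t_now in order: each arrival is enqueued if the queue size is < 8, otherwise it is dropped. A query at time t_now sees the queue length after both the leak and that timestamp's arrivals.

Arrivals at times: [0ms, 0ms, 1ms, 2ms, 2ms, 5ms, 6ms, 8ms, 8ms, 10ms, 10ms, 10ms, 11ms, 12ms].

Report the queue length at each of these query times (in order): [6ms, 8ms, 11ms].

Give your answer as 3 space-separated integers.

Queue lengths at query times:
  query t=6ms: backlog = 1
  query t=8ms: backlog = 2
  query t=11ms: backlog = 3

Answer: 1 2 3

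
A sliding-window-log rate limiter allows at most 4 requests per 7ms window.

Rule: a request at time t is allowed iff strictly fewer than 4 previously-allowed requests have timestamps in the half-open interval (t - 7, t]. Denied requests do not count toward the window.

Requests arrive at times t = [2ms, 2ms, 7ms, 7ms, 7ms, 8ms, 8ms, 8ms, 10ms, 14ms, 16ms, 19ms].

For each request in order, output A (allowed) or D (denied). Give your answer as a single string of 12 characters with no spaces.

Tracking allowed requests in the window:
  req#1 t=2ms: ALLOW
  req#2 t=2ms: ALLOW
  req#3 t=7ms: ALLOW
  req#4 t=7ms: ALLOW
  req#5 t=7ms: DENY
  req#6 t=8ms: DENY
  req#7 t=8ms: DENY
  req#8 t=8ms: DENY
  req#9 t=10ms: ALLOW
  req#10 t=14ms: ALLOW
  req#11 t=16ms: ALLOW
  req#12 t=19ms: ALLOW

Answer: AAAADDDDAAAA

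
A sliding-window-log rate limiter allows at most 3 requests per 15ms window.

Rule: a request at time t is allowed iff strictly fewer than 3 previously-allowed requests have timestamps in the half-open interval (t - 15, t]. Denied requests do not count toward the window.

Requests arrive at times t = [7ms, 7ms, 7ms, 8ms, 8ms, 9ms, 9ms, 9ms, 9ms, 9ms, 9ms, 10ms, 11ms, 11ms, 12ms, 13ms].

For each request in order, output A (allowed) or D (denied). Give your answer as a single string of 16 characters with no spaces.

Tracking allowed requests in the window:
  req#1 t=7ms: ALLOW
  req#2 t=7ms: ALLOW
  req#3 t=7ms: ALLOW
  req#4 t=8ms: DENY
  req#5 t=8ms: DENY
  req#6 t=9ms: DENY
  req#7 t=9ms: DENY
  req#8 t=9ms: DENY
  req#9 t=9ms: DENY
  req#10 t=9ms: DENY
  req#11 t=9ms: DENY
  req#12 t=10ms: DENY
  req#13 t=11ms: DENY
  req#14 t=11ms: DENY
  req#15 t=12ms: DENY
  req#16 t=13ms: DENY

Answer: AAADDDDDDDDDDDDD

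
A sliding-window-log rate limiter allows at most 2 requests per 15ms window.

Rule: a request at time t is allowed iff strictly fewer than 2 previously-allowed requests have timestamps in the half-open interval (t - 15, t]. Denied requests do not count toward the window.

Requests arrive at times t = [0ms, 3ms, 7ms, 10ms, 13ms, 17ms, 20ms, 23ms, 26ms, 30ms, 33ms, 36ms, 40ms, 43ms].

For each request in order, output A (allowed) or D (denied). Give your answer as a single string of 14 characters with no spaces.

Answer: AADDDAADDDAADD

Derivation:
Tracking allowed requests in the window:
  req#1 t=0ms: ALLOW
  req#2 t=3ms: ALLOW
  req#3 t=7ms: DENY
  req#4 t=10ms: DENY
  req#5 t=13ms: DENY
  req#6 t=17ms: ALLOW
  req#7 t=20ms: ALLOW
  req#8 t=23ms: DENY
  req#9 t=26ms: DENY
  req#10 t=30ms: DENY
  req#11 t=33ms: ALLOW
  req#12 t=36ms: ALLOW
  req#13 t=40ms: DENY
  req#14 t=43ms: DENY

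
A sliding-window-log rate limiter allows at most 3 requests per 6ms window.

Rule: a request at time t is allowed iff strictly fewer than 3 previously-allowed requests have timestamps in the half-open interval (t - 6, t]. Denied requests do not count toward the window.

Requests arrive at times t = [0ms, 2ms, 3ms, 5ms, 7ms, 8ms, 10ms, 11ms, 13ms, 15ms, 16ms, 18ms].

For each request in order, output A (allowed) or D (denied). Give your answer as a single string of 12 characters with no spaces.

Answer: AAADAAADAAAD

Derivation:
Tracking allowed requests in the window:
  req#1 t=0ms: ALLOW
  req#2 t=2ms: ALLOW
  req#3 t=3ms: ALLOW
  req#4 t=5ms: DENY
  req#5 t=7ms: ALLOW
  req#6 t=8ms: ALLOW
  req#7 t=10ms: ALLOW
  req#8 t=11ms: DENY
  req#9 t=13ms: ALLOW
  req#10 t=15ms: ALLOW
  req#11 t=16ms: ALLOW
  req#12 t=18ms: DENY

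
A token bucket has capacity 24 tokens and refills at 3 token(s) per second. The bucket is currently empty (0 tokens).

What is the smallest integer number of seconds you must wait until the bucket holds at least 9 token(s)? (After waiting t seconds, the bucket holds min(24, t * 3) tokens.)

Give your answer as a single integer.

Answer: 3

Derivation:
Need t * 3 >= 9, so t >= 9/3.
Smallest integer t = ceil(9/3) = 3.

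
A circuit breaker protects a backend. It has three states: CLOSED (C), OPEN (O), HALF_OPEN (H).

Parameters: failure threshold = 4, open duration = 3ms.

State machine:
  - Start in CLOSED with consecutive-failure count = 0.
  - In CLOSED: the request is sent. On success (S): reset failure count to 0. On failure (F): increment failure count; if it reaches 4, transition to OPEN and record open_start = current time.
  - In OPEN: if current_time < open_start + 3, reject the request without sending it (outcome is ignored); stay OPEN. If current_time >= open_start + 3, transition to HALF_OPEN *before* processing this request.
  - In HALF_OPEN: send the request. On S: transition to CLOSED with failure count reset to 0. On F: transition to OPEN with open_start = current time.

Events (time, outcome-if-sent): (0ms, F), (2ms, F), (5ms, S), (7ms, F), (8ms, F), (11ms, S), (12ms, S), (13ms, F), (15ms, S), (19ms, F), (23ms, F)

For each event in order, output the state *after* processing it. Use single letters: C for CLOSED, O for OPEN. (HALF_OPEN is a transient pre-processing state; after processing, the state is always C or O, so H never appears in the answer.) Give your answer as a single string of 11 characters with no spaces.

State after each event:
  event#1 t=0ms outcome=F: state=CLOSED
  event#2 t=2ms outcome=F: state=CLOSED
  event#3 t=5ms outcome=S: state=CLOSED
  event#4 t=7ms outcome=F: state=CLOSED
  event#5 t=8ms outcome=F: state=CLOSED
  event#6 t=11ms outcome=S: state=CLOSED
  event#7 t=12ms outcome=S: state=CLOSED
  event#8 t=13ms outcome=F: state=CLOSED
  event#9 t=15ms outcome=S: state=CLOSED
  event#10 t=19ms outcome=F: state=CLOSED
  event#11 t=23ms outcome=F: state=CLOSED

Answer: CCCCCCCCCCC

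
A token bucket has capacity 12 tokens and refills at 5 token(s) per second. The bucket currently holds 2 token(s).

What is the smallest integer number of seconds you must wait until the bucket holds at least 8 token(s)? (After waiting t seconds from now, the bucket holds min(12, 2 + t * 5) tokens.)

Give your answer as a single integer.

Answer: 2

Derivation:
Need 2 + t * 5 >= 8, so t >= 6/5.
Smallest integer t = ceil(6/5) = 2.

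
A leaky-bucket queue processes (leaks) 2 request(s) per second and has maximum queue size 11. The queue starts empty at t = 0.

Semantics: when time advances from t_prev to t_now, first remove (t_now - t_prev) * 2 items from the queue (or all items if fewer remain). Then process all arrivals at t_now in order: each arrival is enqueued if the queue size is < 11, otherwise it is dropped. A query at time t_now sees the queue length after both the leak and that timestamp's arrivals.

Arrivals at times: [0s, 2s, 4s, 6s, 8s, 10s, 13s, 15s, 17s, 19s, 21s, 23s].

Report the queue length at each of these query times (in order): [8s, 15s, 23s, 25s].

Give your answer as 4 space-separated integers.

Queue lengths at query times:
  query t=8s: backlog = 1
  query t=15s: backlog = 1
  query t=23s: backlog = 1
  query t=25s: backlog = 0

Answer: 1 1 1 0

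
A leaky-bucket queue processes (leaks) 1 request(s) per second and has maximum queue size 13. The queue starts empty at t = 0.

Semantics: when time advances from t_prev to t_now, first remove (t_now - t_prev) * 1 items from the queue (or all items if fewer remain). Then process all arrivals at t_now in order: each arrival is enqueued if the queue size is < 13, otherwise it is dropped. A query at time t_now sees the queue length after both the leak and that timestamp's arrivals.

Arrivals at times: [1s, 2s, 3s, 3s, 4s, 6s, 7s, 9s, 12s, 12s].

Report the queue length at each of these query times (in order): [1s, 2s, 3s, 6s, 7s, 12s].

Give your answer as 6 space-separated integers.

Queue lengths at query times:
  query t=1s: backlog = 1
  query t=2s: backlog = 1
  query t=3s: backlog = 2
  query t=6s: backlog = 1
  query t=7s: backlog = 1
  query t=12s: backlog = 2

Answer: 1 1 2 1 1 2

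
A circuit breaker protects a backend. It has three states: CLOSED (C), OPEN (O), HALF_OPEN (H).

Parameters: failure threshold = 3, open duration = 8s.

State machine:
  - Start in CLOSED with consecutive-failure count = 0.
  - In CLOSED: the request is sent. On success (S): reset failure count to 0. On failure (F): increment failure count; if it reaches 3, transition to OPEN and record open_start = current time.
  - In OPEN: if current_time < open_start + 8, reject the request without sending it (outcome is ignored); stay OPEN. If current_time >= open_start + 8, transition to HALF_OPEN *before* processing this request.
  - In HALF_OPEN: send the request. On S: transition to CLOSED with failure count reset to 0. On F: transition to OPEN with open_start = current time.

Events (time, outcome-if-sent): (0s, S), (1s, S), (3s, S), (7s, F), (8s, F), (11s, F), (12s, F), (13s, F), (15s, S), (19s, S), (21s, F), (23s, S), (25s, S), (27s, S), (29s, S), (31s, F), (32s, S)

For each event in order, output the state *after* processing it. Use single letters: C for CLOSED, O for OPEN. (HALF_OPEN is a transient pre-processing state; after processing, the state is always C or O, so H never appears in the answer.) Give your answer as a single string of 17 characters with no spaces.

Answer: CCCCCOOOOCCCCCCCC

Derivation:
State after each event:
  event#1 t=0s outcome=S: state=CLOSED
  event#2 t=1s outcome=S: state=CLOSED
  event#3 t=3s outcome=S: state=CLOSED
  event#4 t=7s outcome=F: state=CLOSED
  event#5 t=8s outcome=F: state=CLOSED
  event#6 t=11s outcome=F: state=OPEN
  event#7 t=12s outcome=F: state=OPEN
  event#8 t=13s outcome=F: state=OPEN
  event#9 t=15s outcome=S: state=OPEN
  event#10 t=19s outcome=S: state=CLOSED
  event#11 t=21s outcome=F: state=CLOSED
  event#12 t=23s outcome=S: state=CLOSED
  event#13 t=25s outcome=S: state=CLOSED
  event#14 t=27s outcome=S: state=CLOSED
  event#15 t=29s outcome=S: state=CLOSED
  event#16 t=31s outcome=F: state=CLOSED
  event#17 t=32s outcome=S: state=CLOSED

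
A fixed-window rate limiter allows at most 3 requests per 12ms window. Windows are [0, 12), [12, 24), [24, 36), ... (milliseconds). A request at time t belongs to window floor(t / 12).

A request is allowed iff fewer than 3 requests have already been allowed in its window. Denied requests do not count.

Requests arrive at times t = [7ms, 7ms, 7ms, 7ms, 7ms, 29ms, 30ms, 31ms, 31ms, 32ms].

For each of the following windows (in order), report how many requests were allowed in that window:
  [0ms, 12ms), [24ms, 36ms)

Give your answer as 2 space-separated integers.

Answer: 3 3

Derivation:
Processing requests:
  req#1 t=7ms (window 0): ALLOW
  req#2 t=7ms (window 0): ALLOW
  req#3 t=7ms (window 0): ALLOW
  req#4 t=7ms (window 0): DENY
  req#5 t=7ms (window 0): DENY
  req#6 t=29ms (window 2): ALLOW
  req#7 t=30ms (window 2): ALLOW
  req#8 t=31ms (window 2): ALLOW
  req#9 t=31ms (window 2): DENY
  req#10 t=32ms (window 2): DENY

Allowed counts by window: 3 3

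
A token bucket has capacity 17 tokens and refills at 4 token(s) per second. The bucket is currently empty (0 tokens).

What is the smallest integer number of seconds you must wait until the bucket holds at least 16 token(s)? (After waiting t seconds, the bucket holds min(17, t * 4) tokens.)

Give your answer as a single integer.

Answer: 4

Derivation:
Need t * 4 >= 16, so t >= 16/4.
Smallest integer t = ceil(16/4) = 4.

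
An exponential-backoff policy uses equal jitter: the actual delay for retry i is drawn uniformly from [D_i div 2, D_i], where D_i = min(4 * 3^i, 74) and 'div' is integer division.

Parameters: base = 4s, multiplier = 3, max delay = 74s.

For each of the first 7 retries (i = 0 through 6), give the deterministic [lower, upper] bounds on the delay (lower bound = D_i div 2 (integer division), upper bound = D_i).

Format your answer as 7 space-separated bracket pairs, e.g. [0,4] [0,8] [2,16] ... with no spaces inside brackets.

Computing bounds per retry:
  i=0: D_i=min(4*3^0,74)=4, bounds=[2,4]
  i=1: D_i=min(4*3^1,74)=12, bounds=[6,12]
  i=2: D_i=min(4*3^2,74)=36, bounds=[18,36]
  i=3: D_i=min(4*3^3,74)=74, bounds=[37,74]
  i=4: D_i=min(4*3^4,74)=74, bounds=[37,74]
  i=5: D_i=min(4*3^5,74)=74, bounds=[37,74]
  i=6: D_i=min(4*3^6,74)=74, bounds=[37,74]

Answer: [2,4] [6,12] [18,36] [37,74] [37,74] [37,74] [37,74]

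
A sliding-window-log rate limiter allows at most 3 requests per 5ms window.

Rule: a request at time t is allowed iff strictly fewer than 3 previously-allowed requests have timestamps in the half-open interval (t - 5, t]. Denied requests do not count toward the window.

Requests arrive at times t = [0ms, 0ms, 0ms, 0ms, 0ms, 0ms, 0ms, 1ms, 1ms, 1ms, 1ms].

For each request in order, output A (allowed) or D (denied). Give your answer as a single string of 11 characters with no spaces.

Tracking allowed requests in the window:
  req#1 t=0ms: ALLOW
  req#2 t=0ms: ALLOW
  req#3 t=0ms: ALLOW
  req#4 t=0ms: DENY
  req#5 t=0ms: DENY
  req#6 t=0ms: DENY
  req#7 t=0ms: DENY
  req#8 t=1ms: DENY
  req#9 t=1ms: DENY
  req#10 t=1ms: DENY
  req#11 t=1ms: DENY

Answer: AAADDDDDDDD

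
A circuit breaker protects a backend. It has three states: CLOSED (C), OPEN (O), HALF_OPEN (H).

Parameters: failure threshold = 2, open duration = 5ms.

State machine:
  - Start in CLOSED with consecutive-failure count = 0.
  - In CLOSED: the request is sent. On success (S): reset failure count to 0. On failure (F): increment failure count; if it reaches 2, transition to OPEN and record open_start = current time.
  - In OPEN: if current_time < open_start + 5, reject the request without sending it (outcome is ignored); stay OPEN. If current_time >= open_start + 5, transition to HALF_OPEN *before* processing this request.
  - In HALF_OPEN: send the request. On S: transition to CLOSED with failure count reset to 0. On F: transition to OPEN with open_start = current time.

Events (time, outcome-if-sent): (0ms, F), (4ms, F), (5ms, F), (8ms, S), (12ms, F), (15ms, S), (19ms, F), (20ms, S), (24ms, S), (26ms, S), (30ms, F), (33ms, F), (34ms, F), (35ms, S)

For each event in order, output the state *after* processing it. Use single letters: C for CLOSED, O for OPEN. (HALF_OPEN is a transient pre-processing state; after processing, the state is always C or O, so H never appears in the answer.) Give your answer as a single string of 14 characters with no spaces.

Answer: COOOOOOOCCCOOO

Derivation:
State after each event:
  event#1 t=0ms outcome=F: state=CLOSED
  event#2 t=4ms outcome=F: state=OPEN
  event#3 t=5ms outcome=F: state=OPEN
  event#4 t=8ms outcome=S: state=OPEN
  event#5 t=12ms outcome=F: state=OPEN
  event#6 t=15ms outcome=S: state=OPEN
  event#7 t=19ms outcome=F: state=OPEN
  event#8 t=20ms outcome=S: state=OPEN
  event#9 t=24ms outcome=S: state=CLOSED
  event#10 t=26ms outcome=S: state=CLOSED
  event#11 t=30ms outcome=F: state=CLOSED
  event#12 t=33ms outcome=F: state=OPEN
  event#13 t=34ms outcome=F: state=OPEN
  event#14 t=35ms outcome=S: state=OPEN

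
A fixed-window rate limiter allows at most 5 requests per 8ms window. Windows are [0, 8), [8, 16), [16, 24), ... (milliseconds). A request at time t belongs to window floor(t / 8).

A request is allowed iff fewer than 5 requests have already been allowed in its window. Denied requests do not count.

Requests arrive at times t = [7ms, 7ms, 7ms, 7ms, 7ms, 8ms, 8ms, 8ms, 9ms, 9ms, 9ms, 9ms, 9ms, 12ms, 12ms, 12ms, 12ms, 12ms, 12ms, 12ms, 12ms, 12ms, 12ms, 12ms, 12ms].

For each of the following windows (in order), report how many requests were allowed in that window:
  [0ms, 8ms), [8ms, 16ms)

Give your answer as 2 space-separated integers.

Processing requests:
  req#1 t=7ms (window 0): ALLOW
  req#2 t=7ms (window 0): ALLOW
  req#3 t=7ms (window 0): ALLOW
  req#4 t=7ms (window 0): ALLOW
  req#5 t=7ms (window 0): ALLOW
  req#6 t=8ms (window 1): ALLOW
  req#7 t=8ms (window 1): ALLOW
  req#8 t=8ms (window 1): ALLOW
  req#9 t=9ms (window 1): ALLOW
  req#10 t=9ms (window 1): ALLOW
  req#11 t=9ms (window 1): DENY
  req#12 t=9ms (window 1): DENY
  req#13 t=9ms (window 1): DENY
  req#14 t=12ms (window 1): DENY
  req#15 t=12ms (window 1): DENY
  req#16 t=12ms (window 1): DENY
  req#17 t=12ms (window 1): DENY
  req#18 t=12ms (window 1): DENY
  req#19 t=12ms (window 1): DENY
  req#20 t=12ms (window 1): DENY
  req#21 t=12ms (window 1): DENY
  req#22 t=12ms (window 1): DENY
  req#23 t=12ms (window 1): DENY
  req#24 t=12ms (window 1): DENY
  req#25 t=12ms (window 1): DENY

Allowed counts by window: 5 5

Answer: 5 5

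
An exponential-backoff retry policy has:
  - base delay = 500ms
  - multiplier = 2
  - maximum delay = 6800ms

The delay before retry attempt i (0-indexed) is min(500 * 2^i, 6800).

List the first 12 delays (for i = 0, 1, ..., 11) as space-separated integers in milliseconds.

Computing each delay:
  i=0: min(500*2^0, 6800) = 500
  i=1: min(500*2^1, 6800) = 1000
  i=2: min(500*2^2, 6800) = 2000
  i=3: min(500*2^3, 6800) = 4000
  i=4: min(500*2^4, 6800) = 6800
  i=5: min(500*2^5, 6800) = 6800
  i=6: min(500*2^6, 6800) = 6800
  i=7: min(500*2^7, 6800) = 6800
  i=8: min(500*2^8, 6800) = 6800
  i=9: min(500*2^9, 6800) = 6800
  i=10: min(500*2^10, 6800) = 6800
  i=11: min(500*2^11, 6800) = 6800

Answer: 500 1000 2000 4000 6800 6800 6800 6800 6800 6800 6800 6800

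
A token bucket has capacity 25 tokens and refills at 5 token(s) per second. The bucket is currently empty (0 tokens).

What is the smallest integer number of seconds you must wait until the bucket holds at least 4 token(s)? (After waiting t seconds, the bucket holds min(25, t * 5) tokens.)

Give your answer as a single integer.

Need t * 5 >= 4, so t >= 4/5.
Smallest integer t = ceil(4/5) = 1.

Answer: 1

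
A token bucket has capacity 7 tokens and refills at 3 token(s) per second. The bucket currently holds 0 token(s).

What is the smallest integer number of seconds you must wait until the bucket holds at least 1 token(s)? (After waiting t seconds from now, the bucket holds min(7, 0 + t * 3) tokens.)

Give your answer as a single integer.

Answer: 1

Derivation:
Need 0 + t * 3 >= 1, so t >= 1/3.
Smallest integer t = ceil(1/3) = 1.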